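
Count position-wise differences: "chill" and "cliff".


Comparing character by character (same length = 5):
  Pos 0: 'c' vs 'c' =
  Pos 1: 'h' vs 'l' !=
  Pos 2: 'i' vs 'i' =
  Pos 3: 'l' vs 'f' !=
  Pos 4: 'l' vs 'f' !=
Hamming distance = 3


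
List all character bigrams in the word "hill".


Word: "hill" (length 4)
Number of bigrams = 4 - 2 + 1 = 3
  Position 0: "hi"
  Position 1: "il"
  Position 2: "ll"
Bigrams = "hi", "il", "ll"


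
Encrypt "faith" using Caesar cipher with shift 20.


Word: "faith"
Shift: 20
Each letter → (letter + shift) mod 26:
  'f' (5) + 20 = 25 → 'z'
  'a' (0) + 20 = 20 → 'u'
  'i' (8) + 20 = 2 → 'c'
  't' (19) + 20 = 13 → 'n'
  'h' (7) + 20 = 1 → 'b'
Result = "zucnb"


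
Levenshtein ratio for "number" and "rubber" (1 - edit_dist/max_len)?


Word 1: "number" (length 6)
Word 2: "rubber" (length 6)
One optimal edit sequence:
  1. substitute 'n' -> 'r'  (+1)
  2. keep 'u'
  3. substitute 'm' -> 'b'  (+1)
  4. keep 'b'
  5. keep 'e'
  6. keep 'r'
Edit distance = 2
Max length = max(6, 6) = 6
Similarity = 1 - 2/6
= 0.6667


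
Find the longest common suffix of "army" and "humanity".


Word 1: "army"
Word 2: "humanity"
Comparing from end:
  Pos -1: 'y' == 'y'
  Pos -2: 'm' != 't' (stop)
LCS = "y" (length 1)


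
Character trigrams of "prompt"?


Word: "prompt" (length 6)
Number of trigrams = 6 - 3 + 1 = 4
  Position 0: "pro"
  Position 1: "rom"
  Position 2: "omp"
  Position 3: "mpt"
Trigrams = "pro", "rom", "omp", "mpt"


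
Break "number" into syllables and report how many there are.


Word: "number"
Syllable breakdown: num / ber
Counting: 2 parts
= 2 syllables


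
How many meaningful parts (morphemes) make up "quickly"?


Word: "quickly"
Morphemes: quick + -ly
Each morpheme carries meaning
= 2 morphemes


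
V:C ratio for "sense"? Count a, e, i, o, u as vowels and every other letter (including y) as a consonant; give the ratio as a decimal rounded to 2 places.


Word: "sense"
Vowels (a,e,i,o,u): 2
Consonants: 3
Ratio = 2/3
= 0.67


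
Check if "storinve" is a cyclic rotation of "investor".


Word: "investor", Candidate: "storinve"
Method: check if candidate is substring of word+word
"investorinvestor" contains "storinve"? Yes
Is rotation = Yes


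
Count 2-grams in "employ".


Word: "employ" (length 6)
Number of 2-grams = length - 2 + 1 = 6 - 2 + 1
= 5


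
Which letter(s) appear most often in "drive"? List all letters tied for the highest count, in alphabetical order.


Word: "drive"
Letter counts:
  'd': 1
  'e': 1
  'i': 1
  'r': 1
  'v': 1
Maximum count = 1
Most frequent = 'd', 'e', 'i', 'r', 'v' (1 time each)


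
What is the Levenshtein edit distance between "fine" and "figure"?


Word 1: "fine" (length 4)
Word 2: "figure" (length 6)
One optimal edit sequence (insert/delete/substitute each cost 1):
  1. keep 'f'
  2. keep 'i'
  3. insert 'g'  (+1)
  4. insert 'u'  (+1)
  5. substitute 'n' -> 'r'  (+1)
  6. keep 'e'
Total edit operations: 3
Edit distance = 3


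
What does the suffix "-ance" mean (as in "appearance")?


Suffix: -ance
Example: appearance (appear + -ance)
Meaning = state of


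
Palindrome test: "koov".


Word: "koov"
Reversed: "vook"
Forward == Backward? koov != vook
Palindrome = No


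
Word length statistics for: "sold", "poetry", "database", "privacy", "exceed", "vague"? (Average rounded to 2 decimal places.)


Lengths: "sold"=4, "poetry"=6, "database"=8, "privacy"=7, "exceed"=6, "vague"=5
Sum = 36, Count = 6
Average = 36/6 = 6.00
= avg=6.00, min=4, max=8


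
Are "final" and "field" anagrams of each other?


Word 1: "final" → sorted: afiln
Word 2: "field" → sorted: defil
Same letters? afiln != defil
Anagram = No


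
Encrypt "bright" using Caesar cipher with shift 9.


Word: "bright"
Shift: 9
Each letter → (letter + shift) mod 26:
  'b' (1) + 9 = 10 → 'k'
  'r' (17) + 9 = 0 → 'a'
  'i' (8) + 9 = 17 → 'r'
  'g' (6) + 9 = 15 → 'p'
  'h' (7) + 9 = 16 → 'q'
  't' (19) + 9 = 2 → 'c'
Result = "karpqc"


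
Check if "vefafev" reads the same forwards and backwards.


Word: "vefafev"
Reversed: "vefafev"
Forward == Backward? vefafev == vefafev
Palindrome = Yes


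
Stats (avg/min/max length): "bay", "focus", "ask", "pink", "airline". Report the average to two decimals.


Lengths: "bay"=3, "focus"=5, "ask"=3, "pink"=4, "airline"=7
Sum = 22, Count = 5
Average = 22/5 = 4.40
= avg=4.40, min=3, max=7


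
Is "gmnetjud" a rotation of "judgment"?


Word: "judgment", Candidate: "gmnetjud"
Method: check if candidate is substring of word+word
"judgmentjudgment" contains "gmnetjud"? No
Is rotation = No


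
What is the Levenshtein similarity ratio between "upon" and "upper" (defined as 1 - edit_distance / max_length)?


Word 1: "upon" (length 4)
Word 2: "upper" (length 5)
One optimal edit sequence:
  1. keep 'u'
  2. insert 'p'  (+1)
  3. keep 'p'
  4. substitute 'o' -> 'e'  (+1)
  5. substitute 'n' -> 'r'  (+1)
Edit distance = 3
Max length = max(4, 5) = 5
Similarity = 1 - 3/5
= 0.4000


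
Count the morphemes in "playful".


Word: "playful"
Morphemes: play / -ful
Each morpheme carries meaning
= 2 morphemes


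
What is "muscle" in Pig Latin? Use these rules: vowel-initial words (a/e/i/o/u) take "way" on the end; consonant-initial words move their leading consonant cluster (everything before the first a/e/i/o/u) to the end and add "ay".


Word: "muscle"
Starts with consonant(s) → move to end, add 'ay'
Consonant cluster: "m"
Pig Latin = "usclemay"


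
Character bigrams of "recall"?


Word: "recall" (length 6)
Number of bigrams = 6 - 2 + 1 = 5
  Position 0: "re"
  Position 1: "ec"
  Position 2: "ca"
  Position 3: "al"
  Position 4: "ll"
Bigrams = "re", "ec", "ca", "al", "ll"


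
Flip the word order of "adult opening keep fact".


Original: "adult opening keep fact"
Words (1..n): adult | opening | keep | fact
Reversed (n..1): fact | keep | opening | adult
Result = "fact keep opening adult"


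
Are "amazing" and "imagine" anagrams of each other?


Word 1: "amazing" → sorted: aagimnz
Word 2: "imagine" → sorted: aegiimn
Same letters? aagimnz != aegiimn
Anagram = No


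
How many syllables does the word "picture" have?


Word: "picture"
Syllable breakdown: pic-ture
Counting: 2 parts
= 2 syllables


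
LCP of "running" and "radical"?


Word 1: "running"
Word 2: "radical"
Comparing from start:
  Pos 0: 'r' == 'r'
  Pos 1: 'u' != 'a' (stop)
LCP = "r" (length 1)


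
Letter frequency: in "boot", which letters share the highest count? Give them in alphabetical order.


Word: "boot"
Letter counts:
  'b': 1
  'o': 2
  't': 1
Maximum count = 2
Most frequent = 'o' (2 times each)


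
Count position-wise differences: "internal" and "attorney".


Comparing character by character (same length = 8):
  Pos 0: 'i' vs 'a' !=
  Pos 1: 'n' vs 't' !=
  Pos 2: 't' vs 't' =
  Pos 3: 'e' vs 'o' !=
  Pos 4: 'r' vs 'r' =
  Pos 5: 'n' vs 'n' =
  Pos 6: 'a' vs 'e' !=
  Pos 7: 'l' vs 'y' !=
Hamming distance = 5


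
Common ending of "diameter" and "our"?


Word 1: "diameter"
Word 2: "our"
Comparing from end:
  Pos -1: 'r' == 'r'
  Pos -2: 'e' != 'u' (stop)
LCS = "r" (length 1)


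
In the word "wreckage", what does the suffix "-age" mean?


Suffix: -age
As in: wreckage -> wreck + -age
Meaning = result / collection


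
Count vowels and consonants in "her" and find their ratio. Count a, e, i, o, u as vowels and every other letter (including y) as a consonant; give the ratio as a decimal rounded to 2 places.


Word: "her"
Vowels (a,e,i,o,u): 1
Consonants: 2
Ratio = 1/2
= 0.50


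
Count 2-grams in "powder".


Word: "powder" (length 6)
Number of 2-grams = length - 2 + 1 = 6 - 2 + 1
= 5


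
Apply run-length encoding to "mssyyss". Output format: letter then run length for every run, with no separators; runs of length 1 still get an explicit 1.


String: "mssyyss"
Scanning for consecutive runs:
  'm' x 1
  's' x 2
  'y' x 2
  's' x 2
RLE = "m1s2y2s2"


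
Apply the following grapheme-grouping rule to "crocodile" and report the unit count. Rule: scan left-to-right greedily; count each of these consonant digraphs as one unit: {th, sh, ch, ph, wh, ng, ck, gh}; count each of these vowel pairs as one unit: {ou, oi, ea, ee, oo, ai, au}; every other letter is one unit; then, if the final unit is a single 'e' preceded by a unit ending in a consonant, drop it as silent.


Word: "crocodile" (9 letters)
Left-to-right scan:
  [1] 'c' (letter)
  [2] 'r' (letter)
  [3] 'o' (letter)
  [4] 'c' (letter)
  [5] 'o' (letter)
  [6] 'd' (letter)
  [7] 'i' (letter)
  [8] 'l' (letter)
  [9] 'e' (letter)
Units from scan: 9
Final unit is 'e' after a consonant -> drop as silent (-1)
Sound units = 8 units


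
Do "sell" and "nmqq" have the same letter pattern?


Pattern of "sell": [0, 1, 2, 2]
Pattern of "nmqq": [0, 1, 2, 2]
Patterns match
Same pattern = Yes


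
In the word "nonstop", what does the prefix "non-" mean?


Prefix: non-
Example: nonstop = non- + stop
Meaning = not


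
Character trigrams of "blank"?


Word: "blank" (length 5)
Number of trigrams = 5 - 3 + 1 = 3
  Position 0: "bla"
  Position 1: "lan"
  Position 2: "ank"
Trigrams = "bla", "lan", "ank"


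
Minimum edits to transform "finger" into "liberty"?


Word 1: "finger" (length 6)
Word 2: "liberty" (length 7)
One optimal edit sequence (insert/delete/substitute each cost 1):
  1. substitute 'f' -> 'l'  (+1)
  2. keep 'i'
  3. delete 'n'  (+1)
  4. substitute 'g' -> 'b'  (+1)
  5. keep 'e'
  6. keep 'r'
  7. insert 't'  (+1)
  8. insert 'y'  (+1)
Total edit operations: 5
Edit distance = 5


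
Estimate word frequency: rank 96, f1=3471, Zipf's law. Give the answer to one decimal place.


Zipf's law: f(r) = f(1) / r
f(1) = 3471
f(96) = 3471 / 96
= 36.2 occurrences


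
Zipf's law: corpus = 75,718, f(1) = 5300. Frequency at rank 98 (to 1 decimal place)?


Zipf's law: f(r) = f(1) / r
f(1) = 5300
f(98) = 5300 / 98
= 54.1 occurrences


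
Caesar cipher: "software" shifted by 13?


Word: "software"
Shift: 13
Each letter → (letter + shift) mod 26:
  's' (18) + 13 = 5 → 'f'
  'o' (14) + 13 = 1 → 'b'
  'f' (5) + 13 = 18 → 's'
  't' (19) + 13 = 6 → 'g'
  'w' (22) + 13 = 9 → 'j'
  'a' (0) + 13 = 13 → 'n'
  'r' (17) + 13 = 4 → 'e'
  'e' (4) + 13 = 17 → 'r'
Result = "fbsgjner"


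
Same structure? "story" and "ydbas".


Pattern of "story": [0, 1, 2, 3, 4]
Pattern of "ydbas": [0, 1, 2, 3, 4]
Patterns match
Same pattern = Yes


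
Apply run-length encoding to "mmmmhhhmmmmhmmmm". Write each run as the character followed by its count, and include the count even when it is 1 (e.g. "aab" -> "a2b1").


String: "mmmmhhhmmmmhmmmm"
Scanning for consecutive runs:
  'm' x 4
  'h' x 3
  'm' x 4
  'h' x 1
  'm' x 4
RLE = "m4h3m4h1m4"


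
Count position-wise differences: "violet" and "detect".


Comparing character by character (same length = 6):
  Pos 0: 'v' vs 'd' !=
  Pos 1: 'i' vs 'e' !=
  Pos 2: 'o' vs 't' !=
  Pos 3: 'l' vs 'e' !=
  Pos 4: 'e' vs 'c' !=
  Pos 5: 't' vs 't' =
Hamming distance = 5


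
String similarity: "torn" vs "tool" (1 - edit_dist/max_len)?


Word 1: "torn" (length 4)
Word 2: "tool" (length 4)
One optimal edit sequence:
  1. keep 't'
  2. keep 'o'
  3. substitute 'r' -> 'o'  (+1)
  4. substitute 'n' -> 'l'  (+1)
Edit distance = 2
Max length = max(4, 4) = 4
Similarity = 1 - 2/4
= 0.5000


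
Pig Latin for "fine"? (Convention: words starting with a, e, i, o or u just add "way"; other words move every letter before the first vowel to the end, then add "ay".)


Word: "fine"
Starts with consonant(s) → move to end, add 'ay'
Consonant cluster: "f"
Pig Latin = "inefay"


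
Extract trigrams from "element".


Word: "element" (length 7)
Number of trigrams = 7 - 3 + 1 = 5
  Position 0: "ele"
  Position 1: "lem"
  Position 2: "eme"
  Position 3: "men"
  Position 4: "ent"
Trigrams = "ele", "lem", "eme", "men", "ent"


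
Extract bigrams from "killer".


Word: "killer" (length 6)
Number of bigrams = 6 - 2 + 1 = 5
  Position 0: "ki"
  Position 1: "il"
  Position 2: "ll"
  Position 3: "le"
  Position 4: "er"
Bigrams = "ki", "il", "ll", "le", "er"


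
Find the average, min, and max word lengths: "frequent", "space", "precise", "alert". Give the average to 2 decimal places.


Lengths: "frequent"=8, "space"=5, "precise"=7, "alert"=5
Sum = 25, Count = 4
Average = 25/4 = 6.25
= avg=6.25, min=5, max=8


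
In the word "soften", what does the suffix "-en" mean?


Suffix: -en
As in: soften -> soft + -en
Meaning = to make / become


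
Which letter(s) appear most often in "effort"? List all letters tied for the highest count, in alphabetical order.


Word: "effort"
Letter counts:
  'e': 1
  'f': 2
  'o': 1
  'r': 1
  't': 1
Maximum count = 2
Most frequent = 'f' (2 times each)


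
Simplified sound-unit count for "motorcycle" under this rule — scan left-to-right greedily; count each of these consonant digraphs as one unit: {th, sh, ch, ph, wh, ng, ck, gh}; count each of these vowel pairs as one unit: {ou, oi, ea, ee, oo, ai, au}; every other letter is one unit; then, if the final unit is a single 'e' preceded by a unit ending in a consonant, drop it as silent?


Word: "motorcycle" (10 letters)
Left-to-right scan:
  [1] 'm' (letter)
  [2] 'o' (letter)
  [3] 't' (letter)
  [4] 'o' (letter)
  [5] 'r' (letter)
  [6] 'c' (letter)
  [7] 'y' (letter)
  [8] 'c' (letter)
  [9] 'l' (letter)
  [10] 'e' (letter)
Units from scan: 10
Final unit is 'e' after a consonant -> drop as silent (-1)
Sound units = 9 units


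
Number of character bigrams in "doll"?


Word: "doll" (length 4)
Number of 2-grams = length - 2 + 1 = 4 - 2 + 1
= 3


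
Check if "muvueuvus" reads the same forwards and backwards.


Word: "muvueuvus"
Reversed: "suvueuvum"
Forward == Backward? muvueuvus != suvueuvum
Palindrome = No


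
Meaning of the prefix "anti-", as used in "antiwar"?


Prefix: anti-
Example: antiwar (anti- + war)
Meaning = against


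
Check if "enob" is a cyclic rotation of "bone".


Word: "bone", Candidate: "enob"
Method: check if candidate is substring of word+word
"bonebone" contains "enob"? No
Is rotation = No


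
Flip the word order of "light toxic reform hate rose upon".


Original: "light toxic reform hate rose upon"
Words (1..n): light | toxic | reform | hate | rose | upon
Reversed (n..1): upon | rose | hate | reform | toxic | light
Result = "upon rose hate reform toxic light"


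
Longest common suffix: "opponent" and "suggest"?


Word 1: "opponent"
Word 2: "suggest"
Comparing from end:
  Pos -1: 't' == 't'
  Pos -2: 'n' != 's' (stop)
LCS = "t" (length 1)


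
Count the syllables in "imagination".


Word: "imagination"
Syllable breakdown: i-mag-i-na-tion
Counting: 5 parts
= 5 syllables


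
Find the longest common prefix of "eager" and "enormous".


Word 1: "eager"
Word 2: "enormous"
Comparing from start:
  Pos 0: 'e' == 'e'
  Pos 1: 'a' != 'n' (stop)
LCP = "e" (length 1)


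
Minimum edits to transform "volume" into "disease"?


Word 1: "volume" (length 6)
Word 2: "disease" (length 7)
One optimal edit sequence (insert/delete/substitute each cost 1):
  1. insert 'd'  (+1)
  2. substitute 'v' -> 'i'  (+1)
  3. substitute 'o' -> 's'  (+1)
  4. substitute 'l' -> 'e'  (+1)
  5. substitute 'u' -> 'a'  (+1)
  6. substitute 'm' -> 's'  (+1)
  7. keep 'e'
Total edit operations: 6
Edit distance = 6


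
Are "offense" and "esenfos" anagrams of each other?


Word 1: "offense" → sorted: eeffnos
Word 2: "esenfos" → sorted: eefnoss
Same letters? eeffnos != eefnoss
Anagram = No


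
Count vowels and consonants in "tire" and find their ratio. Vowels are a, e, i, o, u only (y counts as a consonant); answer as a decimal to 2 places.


Word: "tire"
Vowels (a,e,i,o,u): 2
Consonants: 2
Ratio = 2/2
= 1.00


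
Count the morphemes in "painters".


Word: "painters"
Morphemes: paint / -er / -s
Each morpheme carries meaning
= 3 morphemes


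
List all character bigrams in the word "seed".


Word: "seed" (length 4)
Number of bigrams = 4 - 2 + 1 = 3
  Position 0: "se"
  Position 1: "ee"
  Position 2: "ed"
Bigrams = "se", "ee", "ed"


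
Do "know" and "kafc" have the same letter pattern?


Pattern of "know": [0, 1, 2, 3]
Pattern of "kafc": [0, 1, 2, 3]
Patterns match
Same pattern = Yes


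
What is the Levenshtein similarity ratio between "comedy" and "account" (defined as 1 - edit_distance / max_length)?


Word 1: "comedy" (length 6)
Word 2: "account" (length 7)
One optimal edit sequence:
  1. insert 'a'  (+1)
  2. keep 'c'
  3. substitute 'o' -> 'c'  (+1)
  4. substitute 'm' -> 'o'  (+1)
  5. substitute 'e' -> 'u'  (+1)
  6. substitute 'd' -> 'n'  (+1)
  7. substitute 'y' -> 't'  (+1)
Edit distance = 6
Max length = max(6, 7) = 7
Similarity = 1 - 6/7
= 0.1429


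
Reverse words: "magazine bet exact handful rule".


Original: "magazine bet exact handful rule"
Words (1..n): magazine | bet | exact | handful | rule
Reversed (n..1): rule | handful | exact | bet | magazine
Result = "rule handful exact bet magazine"


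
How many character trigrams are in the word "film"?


Word: "film" (length 4)
Number of 3-grams = length - 3 + 1 = 4 - 3 + 1
= 2


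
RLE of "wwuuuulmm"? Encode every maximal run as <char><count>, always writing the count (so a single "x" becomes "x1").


String: "wwuuuulmm"
Scanning for consecutive runs:
  'w' x 2
  'u' x 4
  'l' x 1
  'm' x 2
RLE = "w2u4l1m2"


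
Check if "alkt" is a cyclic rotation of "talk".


Word: "talk", Candidate: "alkt"
Method: check if candidate is substring of word+word
"talktalk" contains "alkt"? Yes
Is rotation = Yes


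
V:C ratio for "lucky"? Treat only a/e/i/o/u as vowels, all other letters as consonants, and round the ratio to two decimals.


Word: "lucky"
Vowels (a,e,i,o,u): 1
Consonants: 4
Ratio = 1/4
= 0.25


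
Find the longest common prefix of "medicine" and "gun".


Word 1: "medicine"
Word 2: "gun"
Comparing from start:
  Pos 0: 'm' != 'g' (stop)
LCP = "" (length 0)


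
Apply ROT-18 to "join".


Word: "join"
Shift: 18
Each letter → (letter + shift) mod 26:
  'j' (9) + 18 = 1 → 'b'
  'o' (14) + 18 = 6 → 'g'
  'i' (8) + 18 = 0 → 'a'
  'n' (13) + 18 = 5 → 'f'
Result = "bgaf"


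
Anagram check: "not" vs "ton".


Word 1: "not" → sorted: not
Word 2: "ton" → sorted: not
Same letters? not == not
Anagram = Yes


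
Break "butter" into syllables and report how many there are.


Word: "butter"
Syllable breakdown: but · ter
Counting: 2 parts
= 2 syllables


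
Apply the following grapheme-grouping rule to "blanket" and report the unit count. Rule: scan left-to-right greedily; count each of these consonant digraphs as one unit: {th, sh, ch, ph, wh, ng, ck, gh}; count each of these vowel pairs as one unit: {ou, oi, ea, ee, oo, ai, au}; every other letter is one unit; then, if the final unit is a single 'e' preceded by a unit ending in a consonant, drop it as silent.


Word: "blanket" (7 letters)
Left-to-right scan:
  (1) 'b' (letter)
  (2) 'l' (letter)
  (3) 'a' (letter)
  (4) 'n' (letter)
  (5) 'k' (letter)
  (6) 'e' (letter)
  (7) 't' (letter)
Units from scan: 7
Sound units = 7 units


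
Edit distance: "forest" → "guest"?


Word 1: "forest" (length 6)
Word 2: "guest" (length 5)
One optimal edit sequence (insert/delete/substitute each cost 1):
  1. delete 'f'  (+1)
  2. substitute 'o' -> 'g'  (+1)
  3. substitute 'r' -> 'u'  (+1)
  4. keep 'e'
  5. keep 's'
  6. keep 't'
Total edit operations: 3
Edit distance = 3


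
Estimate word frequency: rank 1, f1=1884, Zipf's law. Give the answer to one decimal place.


Zipf's law: f(r) = f(1) / r
f(1) = 1884
f(1) = 1884 / 1
= 1884.0 occurrences


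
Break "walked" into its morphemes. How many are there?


Word: "walked"
Morphemes: walk + -ed
Each morpheme carries meaning
= 2 morphemes


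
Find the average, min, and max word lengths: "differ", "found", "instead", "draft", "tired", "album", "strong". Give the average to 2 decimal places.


Lengths: "differ"=6, "found"=5, "instead"=7, "draft"=5, "tired"=5, "album"=5, "strong"=6
Sum = 39, Count = 7
Average = 39/7 = 5.57
= avg=5.57, min=5, max=7


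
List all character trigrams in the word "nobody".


Word: "nobody" (length 6)
Number of trigrams = 6 - 3 + 1 = 4
  Position 0: "nob"
  Position 1: "obo"
  Position 2: "bod"
  Position 3: "ody"
Trigrams = "nob", "obo", "bod", "ody"


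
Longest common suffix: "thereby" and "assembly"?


Word 1: "thereby"
Word 2: "assembly"
Comparing from end:
  Pos -1: 'y' == 'y'
  Pos -2: 'b' != 'l' (stop)
LCS = "y" (length 1)


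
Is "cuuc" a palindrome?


Word: "cuuc"
Reversed: "cuuc"
Forward == Backward? cuuc == cuuc
Palindrome = Yes


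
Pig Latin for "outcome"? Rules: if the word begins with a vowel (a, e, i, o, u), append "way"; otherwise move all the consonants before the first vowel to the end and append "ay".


Word: "outcome"
Starts with vowel → add 'way'
Pig Latin = "outcomeway"


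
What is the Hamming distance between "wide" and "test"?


Comparing character by character (same length = 4):
  Pos 0: 'w' vs 't' !=
  Pos 1: 'i' vs 'e' !=
  Pos 2: 'd' vs 's' !=
  Pos 3: 'e' vs 't' !=
Hamming distance = 4


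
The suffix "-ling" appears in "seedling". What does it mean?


Suffix: -ling
Example: seedling = seed + -ling
Meaning = small / young


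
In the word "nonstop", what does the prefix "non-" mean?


Prefix: non-
Example: nonstop = non- + stop
Meaning = not


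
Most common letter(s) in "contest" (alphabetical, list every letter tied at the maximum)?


Word: "contest"
Letter counts:
  'c': 1
  'e': 1
  'n': 1
  'o': 1
  's': 1
  't': 2
Maximum count = 2
Most frequent = 't' (2 times each)


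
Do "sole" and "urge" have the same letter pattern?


Pattern of "sole": [0, 1, 2, 3]
Pattern of "urge": [0, 1, 2, 3]
Patterns match
Same pattern = Yes


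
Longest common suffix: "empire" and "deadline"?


Word 1: "empire"
Word 2: "deadline"
Comparing from end:
  Pos -1: 'e' == 'e'
  Pos -2: 'r' != 'n' (stop)
LCS = "e" (length 1)


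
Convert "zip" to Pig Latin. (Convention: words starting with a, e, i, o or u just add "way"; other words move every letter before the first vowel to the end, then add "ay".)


Word: "zip"
Starts with consonant(s) → move to end, add 'ay'
Consonant cluster: "z"
Pig Latin = "ipzay"


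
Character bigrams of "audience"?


Word: "audience" (length 8)
Number of bigrams = 8 - 2 + 1 = 7
  Position 0: "au"
  Position 1: "ud"
  Position 2: "di"
  Position 3: "ie"
  Position 4: "en"
  Position 5: "nc"
  Position 6: "ce"
Bigrams = "au", "ud", "di", "ie", "en", "nc", "ce"


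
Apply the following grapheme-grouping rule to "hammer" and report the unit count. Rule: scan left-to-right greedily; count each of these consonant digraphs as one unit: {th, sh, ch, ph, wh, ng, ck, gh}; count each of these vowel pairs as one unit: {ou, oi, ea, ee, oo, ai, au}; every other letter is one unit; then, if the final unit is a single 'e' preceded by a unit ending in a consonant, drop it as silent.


Word: "hammer" (6 letters)
Left-to-right scan:
  1. 'h' (letter)
  2. 'a' (letter)
  3. 'm' (letter)
  4. 'm' (letter)
  5. 'e' (letter)
  6. 'r' (letter)
Units from scan: 6
Sound units = 6 units


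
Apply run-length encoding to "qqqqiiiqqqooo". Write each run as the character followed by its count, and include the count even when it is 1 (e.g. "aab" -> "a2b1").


String: "qqqqiiiqqqooo"
Scanning for consecutive runs:
  'q' x 4
  'i' x 3
  'q' x 3
  'o' x 3
RLE = "q4i3q3o3"


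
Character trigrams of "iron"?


Word: "iron" (length 4)
Number of trigrams = 4 - 3 + 1 = 2
  Position 0: "iro"
  Position 1: "ron"
Trigrams = "iro", "ron"


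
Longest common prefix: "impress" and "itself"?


Word 1: "impress"
Word 2: "itself"
Comparing from start:
  Pos 0: 'i' == 'i'
  Pos 1: 'm' != 't' (stop)
LCP = "i" (length 1)


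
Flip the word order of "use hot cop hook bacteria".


Original: "use hot cop hook bacteria"
Words (1..n): use | hot | cop | hook | bacteria
Reversed (n..1): bacteria | hook | cop | hot | use
Result = "bacteria hook cop hot use"


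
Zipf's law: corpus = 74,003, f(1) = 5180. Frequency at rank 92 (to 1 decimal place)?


Zipf's law: f(r) = f(1) / r
f(1) = 5180
f(92) = 5180 / 92
= 56.3 occurrences


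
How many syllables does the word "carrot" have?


Word: "carrot"
Syllable breakdown: car · rot
Counting: 2 parts
= 2 syllables


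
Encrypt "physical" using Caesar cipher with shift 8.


Word: "physical"
Shift: 8
Each letter → (letter + shift) mod 26:
  'p' (15) + 8 = 23 → 'x'
  'h' (7) + 8 = 15 → 'p'
  'y' (24) + 8 = 6 → 'g'
  's' (18) + 8 = 0 → 'a'
  'i' (8) + 8 = 16 → 'q'
  'c' (2) + 8 = 10 → 'k'
  'a' (0) + 8 = 8 → 'i'
  'l' (11) + 8 = 19 → 't'
Result = "xpgaqkit"


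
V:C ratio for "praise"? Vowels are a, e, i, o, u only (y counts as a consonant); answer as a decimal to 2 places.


Word: "praise"
Vowels (a,e,i,o,u): 3
Consonants: 3
Ratio = 3/3
= 1.00


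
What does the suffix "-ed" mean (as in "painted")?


Suffix: -ed
As in: painted -> paint + -ed
Meaning = past tense


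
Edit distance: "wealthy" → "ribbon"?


Word 1: "wealthy" (length 7)
Word 2: "ribbon" (length 6)
One optimal edit sequence (insert/delete/substitute each cost 1):
  1. delete 'w'  (+1)
  2. substitute 'e' -> 'r'  (+1)
  3. substitute 'a' -> 'i'  (+1)
  4. substitute 'l' -> 'b'  (+1)
  5. substitute 't' -> 'b'  (+1)
  6. substitute 'h' -> 'o'  (+1)
  7. substitute 'y' -> 'n'  (+1)
Total edit operations: 7
Edit distance = 7


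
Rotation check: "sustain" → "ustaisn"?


Word: "sustain", Candidate: "ustaisn"
Method: check if candidate is substring of word+word
"sustainsustain" contains "ustaisn"? No
Is rotation = No


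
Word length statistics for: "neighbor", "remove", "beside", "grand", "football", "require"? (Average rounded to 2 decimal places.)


Lengths: "neighbor"=8, "remove"=6, "beside"=6, "grand"=5, "football"=8, "require"=7
Sum = 40, Count = 6
Average = 40/6 = 6.67
= avg=6.67, min=5, max=8


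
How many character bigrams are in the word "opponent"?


Word: "opponent" (length 8)
Number of 2-grams = length - 2 + 1 = 8 - 2 + 1
= 7


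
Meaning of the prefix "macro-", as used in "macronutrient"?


Prefix: macro-
Example: macronutrient (macro- + nutrient)
Meaning = large


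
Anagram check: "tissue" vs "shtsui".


Word 1: "tissue" → sorted: eisstu
Word 2: "shtsui" → sorted: hisstu
Same letters? eisstu != hisstu
Anagram = No


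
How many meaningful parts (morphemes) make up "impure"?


Word: "impure"
Morphemes: im- + pure
Each morpheme carries meaning
= 2 morphemes


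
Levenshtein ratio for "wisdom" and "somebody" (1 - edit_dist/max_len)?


Word 1: "wisdom" (length 6)
Word 2: "somebody" (length 8)
One optimal edit sequence:
  1. insert 's'  (+1)
  2. substitute 'w' -> 'o'  (+1)
  3. substitute 'i' -> 'm'  (+1)
  4. substitute 's' -> 'e'  (+1)
  5. substitute 'd' -> 'b'  (+1)
  6. keep 'o'
  7. insert 'd'  (+1)
  8. substitute 'm' -> 'y'  (+1)
Edit distance = 7
Max length = max(6, 8) = 8
Similarity = 1 - 7/8
= 0.1250


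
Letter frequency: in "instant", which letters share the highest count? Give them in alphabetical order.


Word: "instant"
Letter counts:
  'a': 1
  'i': 1
  'n': 2
  's': 1
  't': 2
Maximum count = 2
Most frequent = 'n', 't' (2 times each)


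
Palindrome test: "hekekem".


Word: "hekekem"
Reversed: "mekekeh"
Forward == Backward? hekekem != mekekeh
Palindrome = No


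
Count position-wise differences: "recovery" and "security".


Comparing character by character (same length = 8):
  Pos 0: 'r' vs 's' !=
  Pos 1: 'e' vs 'e' =
  Pos 2: 'c' vs 'c' =
  Pos 3: 'o' vs 'u' !=
  Pos 4: 'v' vs 'r' !=
  Pos 5: 'e' vs 'i' !=
  Pos 6: 'r' vs 't' !=
  Pos 7: 'y' vs 'y' =
Hamming distance = 5


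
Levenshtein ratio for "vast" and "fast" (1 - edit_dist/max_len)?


Word 1: "vast" (length 4)
Word 2: "fast" (length 4)
One optimal edit sequence:
  1. substitute 'v' -> 'f'  (+1)
  2. keep 'a'
  3. keep 's'
  4. keep 't'
Edit distance = 1
Max length = max(4, 4) = 4
Similarity = 1 - 1/4
= 0.7500


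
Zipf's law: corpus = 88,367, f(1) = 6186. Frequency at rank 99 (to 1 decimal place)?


Zipf's law: f(r) = f(1) / r
f(1) = 6186
f(99) = 6186 / 99
= 62.5 occurrences


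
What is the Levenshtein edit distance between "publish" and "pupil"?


Word 1: "publish" (length 7)
Word 2: "pupil" (length 5)
One optimal edit sequence (insert/delete/substitute each cost 1):
  1. keep 'p'
  2. keep 'u'
  3. delete 'b'  (+1)
  4. substitute 'l' -> 'p'  (+1)
  5. keep 'i'
  6. delete 's'  (+1)
  7. substitute 'h' -> 'l'  (+1)
Total edit operations: 4
Edit distance = 4


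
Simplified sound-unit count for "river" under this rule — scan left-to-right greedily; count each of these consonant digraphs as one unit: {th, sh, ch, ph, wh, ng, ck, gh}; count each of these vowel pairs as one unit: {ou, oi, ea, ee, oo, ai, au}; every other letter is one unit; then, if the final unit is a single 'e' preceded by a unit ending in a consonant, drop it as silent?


Word: "river" (5 letters)
Left-to-right scan:
  [1] 'r' (letter)
  [2] 'i' (letter)
  [3] 'v' (letter)
  [4] 'e' (letter)
  [5] 'r' (letter)
Units from scan: 5
Sound units = 5 units


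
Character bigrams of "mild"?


Word: "mild" (length 4)
Number of bigrams = 4 - 2 + 1 = 3
  Position 0: "mi"
  Position 1: "il"
  Position 2: "ld"
Bigrams = "mi", "il", "ld"


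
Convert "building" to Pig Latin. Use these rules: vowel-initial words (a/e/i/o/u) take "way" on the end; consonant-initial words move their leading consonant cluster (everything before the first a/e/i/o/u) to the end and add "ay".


Word: "building"
Starts with consonant(s) → move to end, add 'ay'
Consonant cluster: "b"
Pig Latin = "uildingbay"


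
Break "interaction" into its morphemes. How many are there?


Word: "interaction"
Morphemes: inter- / act / -ion
Each morpheme carries meaning
= 3 morphemes


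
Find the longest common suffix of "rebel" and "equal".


Word 1: "rebel"
Word 2: "equal"
Comparing from end:
  Pos -1: 'l' == 'l'
  Pos -2: 'e' != 'a' (stop)
LCS = "l" (length 1)


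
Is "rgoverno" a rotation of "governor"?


Word: "governor", Candidate: "rgoverno"
Method: check if candidate is substring of word+word
"governorgovernor" contains "rgoverno"? Yes
Is rotation = Yes


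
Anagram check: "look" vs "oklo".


Word 1: "look" → sorted: kloo
Word 2: "oklo" → sorted: kloo
Same letters? kloo == kloo
Anagram = Yes


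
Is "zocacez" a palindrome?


Word: "zocacez"
Reversed: "zecacoz"
Forward == Backward? zocacez != zecacoz
Palindrome = No


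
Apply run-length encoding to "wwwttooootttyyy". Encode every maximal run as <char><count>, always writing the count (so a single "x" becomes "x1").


String: "wwwttooootttyyy"
Scanning for consecutive runs:
  'w' x 3
  't' x 2
  'o' x 4
  't' x 3
  'y' x 3
RLE = "w3t2o4t3y3"


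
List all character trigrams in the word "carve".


Word: "carve" (length 5)
Number of trigrams = 5 - 3 + 1 = 3
  Position 0: "car"
  Position 1: "arv"
  Position 2: "rve"
Trigrams = "car", "arv", "rve"


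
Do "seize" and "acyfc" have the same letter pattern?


Pattern of "seize": [0, 1, 2, 3, 1]
Pattern of "acyfc": [0, 1, 2, 3, 1]
Patterns match
Same pattern = Yes


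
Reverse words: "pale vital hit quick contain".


Original: "pale vital hit quick contain"
Words (1..n): pale | vital | hit | quick | contain
Reversed (n..1): contain | quick | hit | vital | pale
Result = "contain quick hit vital pale"


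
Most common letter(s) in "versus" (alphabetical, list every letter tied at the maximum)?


Word: "versus"
Letter counts:
  'e': 1
  'r': 1
  's': 2
  'u': 1
  'v': 1
Maximum count = 2
Most frequent = 's' (2 times each)


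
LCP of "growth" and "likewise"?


Word 1: "growth"
Word 2: "likewise"
Comparing from start:
  Pos 0: 'g' != 'l' (stop)
LCP = "" (length 0)


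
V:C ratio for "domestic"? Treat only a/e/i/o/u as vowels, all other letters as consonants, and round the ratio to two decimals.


Word: "domestic"
Vowels (a,e,i,o,u): 3
Consonants: 5
Ratio = 3/5
= 0.60


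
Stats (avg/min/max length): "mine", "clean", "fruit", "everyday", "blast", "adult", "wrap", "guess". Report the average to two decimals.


Lengths: "mine"=4, "clean"=5, "fruit"=5, "everyday"=8, "blast"=5, "adult"=5, "wrap"=4, "guess"=5
Sum = 41, Count = 8
Average = 41/8 = 5.13
= avg=5.13, min=4, max=8


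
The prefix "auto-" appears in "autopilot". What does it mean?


Prefix: auto-
As in: autopilot -> auto- + pilot
Meaning = self


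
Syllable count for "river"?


Word: "river"
Syllable breakdown: riv · er
Counting: 2 parts
= 2 syllables


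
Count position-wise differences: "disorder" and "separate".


Comparing character by character (same length = 8):
  Pos 0: 'd' vs 's' !=
  Pos 1: 'i' vs 'e' !=
  Pos 2: 's' vs 'p' !=
  Pos 3: 'o' vs 'a' !=
  Pos 4: 'r' vs 'r' =
  Pos 5: 'd' vs 'a' !=
  Pos 6: 'e' vs 't' !=
  Pos 7: 'r' vs 'e' !=
Hamming distance = 7


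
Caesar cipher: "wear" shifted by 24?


Word: "wear"
Shift: 24
Each letter → (letter + shift) mod 26:
  'w' (22) + 24 = 20 → 'u'
  'e' (4) + 24 = 2 → 'c'
  'a' (0) + 24 = 24 → 'y'
  'r' (17) + 24 = 15 → 'p'
Result = "ucyp"


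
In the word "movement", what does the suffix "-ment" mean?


Suffix: -ment
Example: movement (move + -ment)
Meaning = result of action


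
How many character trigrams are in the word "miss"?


Word: "miss" (length 4)
Number of 3-grams = length - 3 + 1 = 4 - 3 + 1
= 2


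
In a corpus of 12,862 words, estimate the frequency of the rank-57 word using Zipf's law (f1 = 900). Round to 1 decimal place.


Zipf's law: f(r) = f(1) / r
f(1) = 900
f(57) = 900 / 57
= 15.8 occurrences


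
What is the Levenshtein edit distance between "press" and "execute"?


Word 1: "press" (length 5)
Word 2: "execute" (length 7)
One optimal edit sequence (insert/delete/substitute each cost 1):
  1. substitute 'p' -> 'e'  (+1)
  2. substitute 'r' -> 'x'  (+1)
  3. keep 'e'
  4. insert 'c'  (+1)
  5. insert 'u'  (+1)
  6. substitute 's' -> 't'  (+1)
  7. substitute 's' -> 'e'  (+1)
Total edit operations: 6
Edit distance = 6


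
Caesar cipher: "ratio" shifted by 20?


Word: "ratio"
Shift: 20
Each letter → (letter + shift) mod 26:
  'r' (17) + 20 = 11 → 'l'
  'a' (0) + 20 = 20 → 'u'
  't' (19) + 20 = 13 → 'n'
  'i' (8) + 20 = 2 → 'c'
  'o' (14) + 20 = 8 → 'i'
Result = "lunci"


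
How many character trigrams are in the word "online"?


Word: "online" (length 6)
Number of 3-grams = length - 3 + 1 = 6 - 3 + 1
= 4


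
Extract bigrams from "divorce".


Word: "divorce" (length 7)
Number of bigrams = 7 - 2 + 1 = 6
  Position 0: "di"
  Position 1: "iv"
  Position 2: "vo"
  Position 3: "or"
  Position 4: "rc"
  Position 5: "ce"
Bigrams = "di", "iv", "vo", "or", "rc", "ce"


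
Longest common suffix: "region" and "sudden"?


Word 1: "region"
Word 2: "sudden"
Comparing from end:
  Pos -1: 'n' == 'n'
  Pos -2: 'o' != 'e' (stop)
LCS = "n" (length 1)


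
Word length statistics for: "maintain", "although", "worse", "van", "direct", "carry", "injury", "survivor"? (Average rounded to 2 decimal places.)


Lengths: "maintain"=8, "although"=8, "worse"=5, "van"=3, "direct"=6, "carry"=5, "injury"=6, "survivor"=8
Sum = 49, Count = 8
Average = 49/8 = 6.13
= avg=6.13, min=3, max=8


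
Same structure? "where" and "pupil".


Pattern of "where": [0, 1, 2, 3, 2]
Pattern of "pupil": [0, 1, 0, 2, 3]
Patterns do not match
Same pattern = No


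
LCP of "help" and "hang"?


Word 1: "help"
Word 2: "hang"
Comparing from start:
  Pos 0: 'h' == 'h'
  Pos 1: 'e' != 'a' (stop)
LCP = "h" (length 1)


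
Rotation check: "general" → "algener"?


Word: "general", Candidate: "algener"
Method: check if candidate is substring of word+word
"generalgeneral" contains "algener"? Yes
Is rotation = Yes


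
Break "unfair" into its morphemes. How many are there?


Word: "unfair"
Morphemes: un- + fair
Each morpheme carries meaning
= 2 morphemes


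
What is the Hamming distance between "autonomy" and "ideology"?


Comparing character by character (same length = 8):
  Pos 0: 'a' vs 'i' !=
  Pos 1: 'u' vs 'd' !=
  Pos 2: 't' vs 'e' !=
  Pos 3: 'o' vs 'o' =
  Pos 4: 'n' vs 'l' !=
  Pos 5: 'o' vs 'o' =
  Pos 6: 'm' vs 'g' !=
  Pos 7: 'y' vs 'y' =
Hamming distance = 5


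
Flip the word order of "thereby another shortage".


Original: "thereby another shortage"
Words (1..n): thereby | another | shortage
Reversed (n..1): shortage | another | thereby
Result = "shortage another thereby"


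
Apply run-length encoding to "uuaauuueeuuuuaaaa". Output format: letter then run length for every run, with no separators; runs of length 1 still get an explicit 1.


String: "uuaauuueeuuuuaaaa"
Scanning for consecutive runs:
  'u' x 2
  'a' x 2
  'u' x 3
  'e' x 2
  'u' x 4
  'a' x 4
RLE = "u2a2u3e2u4a4"


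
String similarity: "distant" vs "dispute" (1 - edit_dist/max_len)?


Word 1: "distant" (length 7)
Word 2: "dispute" (length 7)
One optimal edit sequence:
  1. keep 'd'
  2. keep 'i'
  3. keep 's'
  4. substitute 't' -> 'p'  (+1)
  5. substitute 'a' -> 'u'  (+1)
  6. substitute 'n' -> 't'  (+1)
  7. substitute 't' -> 'e'  (+1)
Edit distance = 4
Max length = max(7, 7) = 7
Similarity = 1 - 4/7
= 0.4286


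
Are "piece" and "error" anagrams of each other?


Word 1: "piece" → sorted: ceeip
Word 2: "error" → sorted: eorrr
Same letters? ceeip != eorrr
Anagram = No


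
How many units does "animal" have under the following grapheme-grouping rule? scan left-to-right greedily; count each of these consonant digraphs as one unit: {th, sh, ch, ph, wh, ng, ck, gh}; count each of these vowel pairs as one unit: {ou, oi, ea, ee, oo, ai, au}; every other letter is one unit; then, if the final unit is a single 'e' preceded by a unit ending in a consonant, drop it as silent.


Word: "animal" (6 letters)
Left-to-right scan:
  1. 'a' (letter)
  2. 'n' (letter)
  3. 'i' (letter)
  4. 'm' (letter)
  5. 'a' (letter)
  6. 'l' (letter)
Units from scan: 6
Sound units = 6 units


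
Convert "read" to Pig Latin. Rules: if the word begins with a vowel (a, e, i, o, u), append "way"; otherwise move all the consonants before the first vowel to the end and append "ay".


Word: "read"
Starts with consonant(s) → move to end, add 'ay'
Consonant cluster: "r"
Pig Latin = "eadray"


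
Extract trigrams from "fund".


Word: "fund" (length 4)
Number of trigrams = 4 - 3 + 1 = 2
  Position 0: "fun"
  Position 1: "und"
Trigrams = "fun", "und"


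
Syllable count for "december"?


Word: "december"
Syllable breakdown: de · cem · ber
Counting: 3 parts
= 3 syllables


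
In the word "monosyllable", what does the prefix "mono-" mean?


Prefix: mono-
Example: monosyllable (mono- + syllable)
Meaning = one


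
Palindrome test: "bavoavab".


Word: "bavoavab"
Reversed: "bavaovab"
Forward == Backward? bavoavab != bavaovab
Palindrome = No


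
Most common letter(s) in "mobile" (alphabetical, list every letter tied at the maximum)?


Word: "mobile"
Letter counts:
  'b': 1
  'e': 1
  'i': 1
  'l': 1
  'm': 1
  'o': 1
Maximum count = 1
Most frequent = 'b', 'e', 'i', 'l', 'm', 'o' (1 time each)


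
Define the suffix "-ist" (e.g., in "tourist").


Suffix: -ist
Example: tourist (tour + -ist)
Meaning = one who practices


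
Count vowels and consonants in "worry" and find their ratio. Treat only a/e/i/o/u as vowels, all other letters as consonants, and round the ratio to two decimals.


Word: "worry"
Vowels (a,e,i,o,u): 1
Consonants: 4
Ratio = 1/4
= 0.25
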